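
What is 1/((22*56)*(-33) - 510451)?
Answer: -1/551107 ≈ -1.8145e-6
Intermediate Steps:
1/((22*56)*(-33) - 510451) = 1/(1232*(-33) - 510451) = 1/(-40656 - 510451) = 1/(-551107) = -1/551107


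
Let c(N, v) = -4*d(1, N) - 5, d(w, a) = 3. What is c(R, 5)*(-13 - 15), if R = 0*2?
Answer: 476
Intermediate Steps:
R = 0
c(N, v) = -17 (c(N, v) = -4*3 - 5 = -12 - 5 = -17)
c(R, 5)*(-13 - 15) = -17*(-13 - 15) = -17*(-28) = 476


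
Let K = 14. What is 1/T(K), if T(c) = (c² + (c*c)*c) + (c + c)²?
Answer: 1/3724 ≈ 0.00026853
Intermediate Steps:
T(c) = c³ + 5*c² (T(c) = (c² + c²*c) + (2*c)² = (c² + c³) + 4*c² = c³ + 5*c²)
1/T(K) = 1/(14²*(5 + 14)) = 1/(196*19) = 1/3724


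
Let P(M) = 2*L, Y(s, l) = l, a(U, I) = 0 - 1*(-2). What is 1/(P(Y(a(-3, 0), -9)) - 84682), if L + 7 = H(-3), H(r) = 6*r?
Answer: -1/84732 ≈ -1.1802e-5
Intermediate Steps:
L = -25 (L = -7 + 6*(-3) = -7 - 18 = -25)
a(U, I) = 2 (a(U, I) = 0 + 2 = 2)
P(M) = -50 (P(M) = 2*(-25) = -50)
1/(P(Y(a(-3, 0), -9)) - 84682) = 1/(-50 - 84682) = 1/(-84732) = -1/84732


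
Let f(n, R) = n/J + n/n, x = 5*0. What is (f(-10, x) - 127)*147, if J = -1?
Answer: -17052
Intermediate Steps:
x = 0
f(n, R) = 1 - n (f(n, R) = n/(-1) + n/n = n*(-1) + 1 = -n + 1 = 1 - n)
(f(-10, x) - 127)*147 = ((1 - 1*(-10)) - 127)*147 = ((1 + 10) - 127)*147 = (11 - 127)*147 = -116*147 = -17052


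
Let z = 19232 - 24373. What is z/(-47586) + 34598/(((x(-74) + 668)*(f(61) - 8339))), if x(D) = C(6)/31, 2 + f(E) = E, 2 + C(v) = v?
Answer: 69218321041/680064850080 ≈ 0.10178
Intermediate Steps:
C(v) = -2 + v
z = -5141
f(E) = -2 + E
x(D) = 4/31 (x(D) = (-2 + 6)/31 = 4*(1/31) = 4/31)
z/(-47586) + 34598/(((x(-74) + 668)*(f(61) - 8339))) = -5141/(-47586) + 34598/(((4/31 + 668)*((-2 + 61) - 8339))) = -5141*(-1/47586) + 34598/((20712*(59 - 8339)/31)) = 5141/47586 + 34598/(((20712/31)*(-8280))) = 5141/47586 + 34598/(-171495360/31) = 5141/47586 + 34598*(-31/171495360) = 5141/47586 - 536269/85747680 = 69218321041/680064850080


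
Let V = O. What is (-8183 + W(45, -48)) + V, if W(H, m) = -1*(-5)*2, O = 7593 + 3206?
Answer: 2626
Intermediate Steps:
O = 10799
W(H, m) = 10 (W(H, m) = 5*2 = 10)
V = 10799
(-8183 + W(45, -48)) + V = (-8183 + 10) + 10799 = -8173 + 10799 = 2626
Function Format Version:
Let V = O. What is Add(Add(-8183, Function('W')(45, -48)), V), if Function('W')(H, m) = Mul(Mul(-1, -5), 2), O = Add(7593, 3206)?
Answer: 2626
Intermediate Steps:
O = 10799
Function('W')(H, m) = 10 (Function('W')(H, m) = Mul(5, 2) = 10)
V = 10799
Add(Add(-8183, Function('W')(45, -48)), V) = Add(Add(-8183, 10), 10799) = Add(-8173, 10799) = 2626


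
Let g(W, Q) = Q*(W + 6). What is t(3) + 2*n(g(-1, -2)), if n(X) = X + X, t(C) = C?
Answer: -37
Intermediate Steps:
g(W, Q) = Q*(6 + W)
n(X) = 2*X
t(3) + 2*n(g(-1, -2)) = 3 + 2*(2*(-2*(6 - 1))) = 3 + 2*(2*(-2*5)) = 3 + 2*(2*(-10)) = 3 + 2*(-20) = 3 - 40 = -37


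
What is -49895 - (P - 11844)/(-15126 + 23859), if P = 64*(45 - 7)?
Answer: -435723623/8733 ≈ -49894.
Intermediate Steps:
P = 2432 (P = 64*38 = 2432)
-49895 - (P - 11844)/(-15126 + 23859) = -49895 - (2432 - 11844)/(-15126 + 23859) = -49895 - (-9412)/8733 = -49895 - 1*(-9412/8733) = -49895 + 9412/8733 = -435723623/8733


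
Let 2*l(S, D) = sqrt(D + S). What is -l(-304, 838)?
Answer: -sqrt(534)/2 ≈ -11.554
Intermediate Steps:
l(S, D) = sqrt(D + S)/2
-l(-304, 838) = -sqrt(838 - 304)/2 = -sqrt(534)/2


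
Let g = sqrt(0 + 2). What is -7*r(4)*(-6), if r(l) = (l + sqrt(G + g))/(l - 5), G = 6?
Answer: -168 - 42*sqrt(6 + sqrt(2)) ≈ -282.36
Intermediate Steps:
g = sqrt(2) ≈ 1.4142
r(l) = (l + sqrt(6 + sqrt(2)))/(-5 + l) (r(l) = (l + sqrt(6 + sqrt(2)))/(l - 5) = (l + sqrt(6 + sqrt(2)))/(-5 + l))
-7*r(4)*(-6) = -7*(4 + sqrt(6 + sqrt(2)))/(-5 + 4)*(-6) = -7*(4 + sqrt(6 + sqrt(2)))/(-1)*(-6) = -(-7)*(4 + sqrt(6 + sqrt(2)))*(-6) = -7*(-4 - sqrt(6 + sqrt(2)))*(-6) = (28 + 7*sqrt(6 + sqrt(2)))*(-6) = -168 - 42*sqrt(6 + sqrt(2))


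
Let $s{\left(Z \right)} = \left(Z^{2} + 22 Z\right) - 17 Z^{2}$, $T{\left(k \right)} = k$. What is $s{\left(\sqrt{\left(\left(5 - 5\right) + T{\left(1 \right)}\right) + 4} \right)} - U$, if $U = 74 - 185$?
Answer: $31 + 22 \sqrt{5} \approx 80.193$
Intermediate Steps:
$U = -111$
$s{\left(Z \right)} = - 16 Z^{2} + 22 Z$
$s{\left(\sqrt{\left(\left(5 - 5\right) + T{\left(1 \right)}\right) + 4} \right)} - U = 2 \sqrt{\left(\left(5 - 5\right) + 1\right) + 4} \left(11 - 8 \sqrt{\left(\left(5 - 5\right) + 1\right) + 4}\right) - -111 = 2 \sqrt{\left(\left(5 - 5\right) + 1\right) + 4} \left(11 - 8 \sqrt{\left(\left(5 - 5\right) + 1\right) + 4}\right) + 111 = 2 \sqrt{\left(0 + 1\right) + 4} \left(11 - 8 \sqrt{\left(0 + 1\right) + 4}\right) + 111 = 2 \sqrt{1 + 4} \left(11 - 8 \sqrt{1 + 4}\right) + 111 = 2 \sqrt{5} \left(11 - 8 \sqrt{5}\right) + 111 = 111 + 2 \sqrt{5} \left(11 - 8 \sqrt{5}\right)$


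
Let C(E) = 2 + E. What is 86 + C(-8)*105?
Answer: -544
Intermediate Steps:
86 + C(-8)*105 = 86 + (2 - 8)*105 = 86 - 6*105 = 86 - 630 = -544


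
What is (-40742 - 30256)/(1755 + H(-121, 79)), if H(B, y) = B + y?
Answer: -23666/571 ≈ -41.447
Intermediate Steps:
(-40742 - 30256)/(1755 + H(-121, 79)) = (-40742 - 30256)/(1755 + (-121 + 79)) = -70998/(1755 - 42) = -70998/1713 = -70998*1/1713 = -23666/571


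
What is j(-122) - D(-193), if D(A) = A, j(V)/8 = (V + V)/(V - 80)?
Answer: 20469/101 ≈ 202.66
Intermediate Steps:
j(V) = 16*V/(-80 + V) (j(V) = 8*((V + V)/(V - 80)) = 8*((2*V)/(-80 + V)) = 8*(2*V/(-80 + V)) = 16*V/(-80 + V))
j(-122) - D(-193) = 16*(-122)/(-80 - 122) - 1*(-193) = 16*(-122)/(-202) + 193 = 16*(-122)*(-1/202) + 193 = 976/101 + 193 = 20469/101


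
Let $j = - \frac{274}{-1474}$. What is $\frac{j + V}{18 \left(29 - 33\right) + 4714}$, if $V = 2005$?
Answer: $\frac{738911}{1710577} \approx 0.43197$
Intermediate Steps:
$j = \frac{137}{737}$ ($j = \left(-274\right) \left(- \frac{1}{1474}\right) = \frac{137}{737} \approx 0.18589$)
$\frac{j + V}{18 \left(29 - 33\right) + 4714} = \frac{\frac{137}{737} + 2005}{18 \left(29 - 33\right) + 4714} = \frac{1477822}{737 \left(18 \left(-4\right) + 4714\right)} = \frac{1477822}{737 \left(-72 + 4714\right)} = \frac{1477822}{737 \cdot 4642} = \frac{1477822}{737} \cdot \frac{1}{4642} = \frac{738911}{1710577}$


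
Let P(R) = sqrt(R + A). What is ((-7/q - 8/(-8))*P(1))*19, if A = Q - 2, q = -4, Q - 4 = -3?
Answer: 0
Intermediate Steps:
Q = 1 (Q = 4 - 3 = 1)
A = -1 (A = 1 - 2 = -1)
P(R) = sqrt(-1 + R) (P(R) = sqrt(R - 1) = sqrt(-1 + R))
((-7/q - 8/(-8))*P(1))*19 = ((-7/(-4) - 8/(-8))*sqrt(-1 + 1))*19 = ((-7*(-1/4) - 8*(-1/8))*sqrt(0))*19 = ((7/4 + 1)*0)*19 = ((11/4)*0)*19 = 0*19 = 0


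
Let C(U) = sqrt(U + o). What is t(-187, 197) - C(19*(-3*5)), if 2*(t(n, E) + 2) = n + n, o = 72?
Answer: -189 - I*sqrt(213) ≈ -189.0 - 14.595*I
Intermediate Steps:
t(n, E) = -2 + n (t(n, E) = -2 + (n + n)/2 = -2 + (2*n)/2 = -2 + n)
C(U) = sqrt(72 + U) (C(U) = sqrt(U + 72) = sqrt(72 + U))
t(-187, 197) - C(19*(-3*5)) = (-2 - 187) - sqrt(72 + 19*(-3*5)) = -189 - sqrt(72 + 19*(-15)) = -189 - sqrt(72 - 285) = -189 - sqrt(-213) = -189 - I*sqrt(213)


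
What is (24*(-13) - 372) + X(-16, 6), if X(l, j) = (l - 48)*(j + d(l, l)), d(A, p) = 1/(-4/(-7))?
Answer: -1180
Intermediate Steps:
d(A, p) = 7/4 (d(A, p) = 1/(-4*(-⅐)) = 1/(4/7) = 7/4)
X(l, j) = (-48 + l)*(7/4 + j) (X(l, j) = (l - 48)*(j + 7/4) = (-48 + l)*(7/4 + j))
(24*(-13) - 372) + X(-16, 6) = (24*(-13) - 372) + (-84 - 48*6 + (7/4)*(-16) + 6*(-16)) = (-312 - 372) + (-84 - 288 - 28 - 96) = -684 - 496 = -1180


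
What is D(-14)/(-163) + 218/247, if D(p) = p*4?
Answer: 49366/40261 ≈ 1.2261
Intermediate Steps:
D(p) = 4*p
D(-14)/(-163) + 218/247 = (4*(-14))/(-163) + 218/247 = -56*(-1/163) + 218*(1/247) = 56/163 + 218/247 = 49366/40261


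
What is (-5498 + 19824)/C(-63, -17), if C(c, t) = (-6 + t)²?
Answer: 14326/529 ≈ 27.081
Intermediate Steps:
(-5498 + 19824)/C(-63, -17) = (-5498 + 19824)/((-6 - 17)²) = 14326/((-23)²) = 14326/529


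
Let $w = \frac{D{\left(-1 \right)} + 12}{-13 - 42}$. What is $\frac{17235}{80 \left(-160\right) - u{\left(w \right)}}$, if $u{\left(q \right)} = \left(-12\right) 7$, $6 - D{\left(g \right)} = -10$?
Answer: $- \frac{17235}{12716} \approx -1.3554$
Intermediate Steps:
$D{\left(g \right)} = 16$ ($D{\left(g \right)} = 6 - -10 = 6 + 10 = 16$)
$w = - \frac{28}{55}$ ($w = \frac{16 + 12}{-13 - 42} = \frac{28}{-55} = 28 \left(- \frac{1}{55}\right) = - \frac{28}{55} \approx -0.50909$)
$u{\left(q \right)} = -84$
$\frac{17235}{80 \left(-160\right) - u{\left(w \right)}} = \frac{17235}{80 \left(-160\right) - -84} = \frac{17235}{-12800 + 84} = \frac{17235}{-12716} = 17235 \left(- \frac{1}{12716}\right) = - \frac{17235}{12716}$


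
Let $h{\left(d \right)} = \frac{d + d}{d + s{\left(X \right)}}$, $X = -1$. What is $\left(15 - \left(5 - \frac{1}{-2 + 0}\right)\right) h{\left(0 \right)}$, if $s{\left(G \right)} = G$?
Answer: $0$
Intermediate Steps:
$h{\left(d \right)} = \frac{2 d}{-1 + d}$ ($h{\left(d \right)} = \frac{d + d}{d - 1} = \frac{2 d}{-1 + d}$)
$\left(15 - \left(5 - \frac{1}{-2 + 0}\right)\right) h{\left(0 \right)} = \left(15 - \left(5 - \frac{1}{-2 + 0}\right)\right) 2 \cdot 0 \frac{1}{-1 + 0} = \left(15 - \left(5 - \frac{1}{-2}\right)\right) 2 \cdot 0 \frac{1}{-1} = \left(15 - \frac{11}{2}\right) 2 \cdot 0 \left(-1\right) = \left(15 - \frac{11}{2}\right) 0 = \frac{19}{2} \cdot 0 = 0$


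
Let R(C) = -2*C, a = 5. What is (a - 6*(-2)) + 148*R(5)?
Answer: -1463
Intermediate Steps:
(a - 6*(-2)) + 148*R(5) = (5 - 6*(-2)) + 148*(-2*5) = (5 + 12) + 148*(-10) = 17 - 1480 = -1463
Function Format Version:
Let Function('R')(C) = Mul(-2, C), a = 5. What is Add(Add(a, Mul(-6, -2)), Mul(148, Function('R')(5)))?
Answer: -1463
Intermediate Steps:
Add(Add(a, Mul(-6, -2)), Mul(148, Function('R')(5))) = Add(Add(5, Mul(-6, -2)), Mul(148, Mul(-2, 5))) = Add(Add(5, 12), Mul(148, -10)) = Add(17, -1480) = -1463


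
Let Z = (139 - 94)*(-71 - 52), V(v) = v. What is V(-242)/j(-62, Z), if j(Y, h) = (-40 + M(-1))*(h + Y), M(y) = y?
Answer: -242/229477 ≈ -0.0010546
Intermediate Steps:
Z = -5535 (Z = 45*(-123) = -5535)
j(Y, h) = -41*Y - 41*h (j(Y, h) = (-40 - 1)*(h + Y) = -41*(Y + h) = -41*Y - 41*h)
V(-242)/j(-62, Z) = -242/(-41*(-62) - 41*(-5535)) = -242/(2542 + 226935) = -242/229477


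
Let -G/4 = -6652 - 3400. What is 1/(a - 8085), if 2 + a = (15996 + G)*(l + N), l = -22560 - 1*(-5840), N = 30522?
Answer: 1/775719521 ≈ 1.2891e-9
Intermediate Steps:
l = -16720 (l = -22560 + 5840 = -16720)
G = 40208 (G = -4*(-6652 - 3400) = -4*(-10052) = 40208)
a = 775727606 (a = -2 + (15996 + 40208)*(-16720 + 30522) = -2 + 56204*13802 = -2 + 775727608 = 775727606)
1/(a - 8085) = 1/(775727606 - 8085) = 1/775719521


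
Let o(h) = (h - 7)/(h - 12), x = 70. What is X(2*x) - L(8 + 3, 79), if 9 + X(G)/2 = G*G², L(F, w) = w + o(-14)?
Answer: 142685457/26 ≈ 5.4879e+6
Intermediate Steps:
o(h) = (-7 + h)/(-12 + h)
L(F, w) = 21/26 + w (L(F, w) = w + (-7 - 14)/(-12 - 14) = w - 21/(-26) = w - 1/26*(-21) = w + 21/26 = 21/26 + w)
X(G) = -18 + 2*G³ (X(G) = -18 + 2*(G*G²) = -18 + 2*G³)
X(2*x) - L(8 + 3, 79) = (-18 + 2*(2*70)³) - (21/26 + 79) = (-18 + 2*140³) - 1*2075/26 = (-18 + 2*2744000) - 2075/26 = (-18 + 5488000) - 2075/26 = 5487982 - 2075/26 = 142685457/26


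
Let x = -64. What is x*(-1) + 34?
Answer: 98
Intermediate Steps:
x*(-1) + 34 = -64*(-1) + 34 = 64 + 34 = 98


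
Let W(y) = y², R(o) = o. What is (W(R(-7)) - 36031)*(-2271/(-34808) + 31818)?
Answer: -19925450161065/17404 ≈ -1.1449e+9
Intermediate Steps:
(W(R(-7)) - 36031)*(-2271/(-34808) + 31818) = ((-7)² - 36031)*(-2271/(-34808) + 31818) = (49 - 36031)*(-2271*(-1/34808) + 31818) = -35982*(2271/34808 + 31818) = -35982*1107523215/34808 = -19925450161065/17404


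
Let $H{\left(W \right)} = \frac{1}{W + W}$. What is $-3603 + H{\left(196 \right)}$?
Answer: $- \frac{1412375}{392} \approx -3603.0$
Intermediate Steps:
$H{\left(W \right)} = \frac{1}{2 W}$
$-3603 + H{\left(196 \right)} = -3603 + \frac{1}{2 \cdot 196} = -3603 + \frac{1}{2} \cdot \frac{1}{196} = -3603 + \frac{1}{392} = - \frac{1412375}{392}$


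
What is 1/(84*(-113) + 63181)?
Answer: 1/53689 ≈ 1.8626e-5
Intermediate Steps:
1/(84*(-113) + 63181) = 1/(-9492 + 63181) = 1/53689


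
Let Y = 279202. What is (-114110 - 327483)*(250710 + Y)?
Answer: -234005429816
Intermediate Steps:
(-114110 - 327483)*(250710 + Y) = (-114110 - 327483)*(250710 + 279202) = -441593*529912 = -234005429816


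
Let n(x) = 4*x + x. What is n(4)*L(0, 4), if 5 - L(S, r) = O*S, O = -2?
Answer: 100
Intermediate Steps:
n(x) = 5*x
L(S, r) = 5 + 2*S (L(S, r) = 5 - (-2)*S = 5 + 2*S)
n(4)*L(0, 4) = (5*4)*(5 + 2*0) = 20*(5 + 0) = 20*5 = 100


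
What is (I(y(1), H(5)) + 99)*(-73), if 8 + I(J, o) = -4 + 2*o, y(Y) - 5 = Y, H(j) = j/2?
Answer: -6716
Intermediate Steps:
H(j) = j/2 (H(j) = j*(1/2) = j/2)
y(Y) = 5 + Y
I(J, o) = -12 + 2*o (I(J, o) = -8 + (-4 + 2*o) = -12 + 2*o)
(I(y(1), H(5)) + 99)*(-73) = ((-12 + 2*((1/2)*5)) + 99)*(-73) = ((-12 + 2*(5/2)) + 99)*(-73) = ((-12 + 5) + 99)*(-73) = (-7 + 99)*(-73) = 92*(-73) = -6716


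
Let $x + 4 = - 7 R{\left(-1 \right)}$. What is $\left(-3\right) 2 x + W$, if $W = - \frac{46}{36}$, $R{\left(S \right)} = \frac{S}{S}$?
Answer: $\frac{1165}{18} \approx 64.722$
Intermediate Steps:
$R{\left(S \right)} = 1$
$W = - \frac{23}{18}$ ($W = \left(-46\right) \frac{1}{36} = - \frac{23}{18} \approx -1.2778$)
$x = -11$ ($x = -4 - 7 = -11$)
$\left(-3\right) 2 x + W = \left(-3\right) 2 \left(-11\right) - \frac{23}{18} = \left(-6\right) \left(-11\right) - \frac{23}{18} = 66 - \frac{23}{18} = \frac{1165}{18}$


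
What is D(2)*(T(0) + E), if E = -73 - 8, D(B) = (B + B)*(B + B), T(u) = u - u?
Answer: -1296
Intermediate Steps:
T(u) = 0
D(B) = 4*B² (D(B) = (2*B)*(2*B) = 4*B²)
E = -81
D(2)*(T(0) + E) = (4*2²)*(0 - 81) = (4*4)*(-81) = 16*(-81) = -1296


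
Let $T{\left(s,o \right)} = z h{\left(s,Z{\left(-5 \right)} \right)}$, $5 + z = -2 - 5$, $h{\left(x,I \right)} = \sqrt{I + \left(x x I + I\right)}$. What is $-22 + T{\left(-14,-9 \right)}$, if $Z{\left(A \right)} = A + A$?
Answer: $-22 - 72 i \sqrt{55} \approx -22.0 - 533.97 i$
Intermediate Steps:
$Z{\left(A \right)} = 2 A$
$h{\left(x,I \right)} = \sqrt{2 I + I x^{2}}$ ($h{\left(x,I \right)} = \sqrt{I + \left(x^{2} I + I\right)} = \sqrt{I + \left(I x^{2} + I\right)} = \sqrt{I + \left(I + I x^{2}\right)} = \sqrt{2 I + I x^{2}}$)
$z = -12$ ($z = -5 - 7 = -12$)
$T{\left(s,o \right)} = - 12 \sqrt{-20 - 10 s^{2}}$ ($T{\left(s,o \right)} = - 12 \sqrt{2 \left(-5\right) \left(2 + s^{2}\right)} = - 12 \sqrt{- 10 \left(2 + s^{2}\right)} = - 12 \sqrt{-20 - 10 s^{2}}$)
$-22 + T{\left(-14,-9 \right)} = -22 - 12 \sqrt{-20 - 10 \left(-14\right)^{2}} = -22 - 12 \sqrt{-20 - 1960} = -22 - 12 \sqrt{-1980} = -22 - 12 \cdot 6 i \sqrt{55} = -22 - 72 i \sqrt{55}$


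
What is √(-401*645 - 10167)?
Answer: 6*I*√7467 ≈ 518.47*I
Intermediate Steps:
√(-401*645 - 10167) = √(-258645 - 10167) = √(-268812) = 6*I*√7467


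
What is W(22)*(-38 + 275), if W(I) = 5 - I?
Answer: -4029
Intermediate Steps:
W(22)*(-38 + 275) = (5 - 1*22)*(-38 + 275) = (5 - 22)*237 = -17*237 = -4029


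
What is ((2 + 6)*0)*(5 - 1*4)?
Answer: 0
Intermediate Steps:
((2 + 6)*0)*(5 - 1*4) = (8*0)*(5 - 4) = 0*1 = 0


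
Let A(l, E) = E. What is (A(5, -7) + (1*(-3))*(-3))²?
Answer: 4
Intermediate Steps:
(A(5, -7) + (1*(-3))*(-3))² = (-7 + (1*(-3))*(-3))² = (-7 - 3*(-3))² = (-7 + 9)² = 2² = 4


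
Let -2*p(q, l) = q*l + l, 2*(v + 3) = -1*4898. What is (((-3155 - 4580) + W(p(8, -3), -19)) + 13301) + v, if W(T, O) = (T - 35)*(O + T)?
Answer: 12929/4 ≈ 3232.3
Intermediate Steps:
v = -2452 (v = -3 + (-1*4898)/2 = -3 + (1/2)*(-4898) = -3 - 2449 = -2452)
p(q, l) = -l/2 - l*q/2 (p(q, l) = -(q*l + l)/2 = -(l*q + l)/2 = -(l + l*q)/2 = -l/2 - l*q/2)
W(T, O) = (-35 + T)*(O + T)
(((-3155 - 4580) + W(p(8, -3), -19)) + 13301) + v = (((-3155 - 4580) + ((-1/2*(-3)*(1 + 8))**2 - 35*(-19) - (-35)*(-3)*(1 + 8)/2 - (-19)*(-3)*(1 + 8)/2)) + 13301) - 2452 = ((-7735 + ((-1/2*(-3)*9)**2 + 665 - (-35)*(-3)*9/2 - (-19)*(-3)*9/2)) + 13301) - 2452 = ((-7735 + ((27/2)**2 + 665 - 35*27/2 - 19*27/2)) + 13301) - 2452 = ((-7735 + (729/4 + 665 - 945/2 - 513/2)) + 13301) - 2452 = ((-7735 + 473/4) + 13301) - 2452 = (-30467/4 + 13301) - 2452 = 22737/4 - 2452 = 12929/4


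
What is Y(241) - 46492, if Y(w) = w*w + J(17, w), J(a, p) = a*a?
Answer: 11878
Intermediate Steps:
J(a, p) = a²
Y(w) = 289 + w² (Y(w) = w*w + 17² = w² + 289 = 289 + w²)
Y(241) - 46492 = (289 + 241²) - 46492 = (289 + 58081) - 46492 = 58370 - 46492 = 11878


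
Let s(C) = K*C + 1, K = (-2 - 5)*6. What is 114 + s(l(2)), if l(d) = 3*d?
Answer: -137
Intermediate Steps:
K = -42 (K = -7*6 = -42)
s(C) = 1 - 42*C (s(C) = -42*C + 1 = 1 - 42*C)
114 + s(l(2)) = 114 + (1 - 126*2) = 114 + (1 - 42*6) = 114 + (1 - 252) = 114 - 251 = -137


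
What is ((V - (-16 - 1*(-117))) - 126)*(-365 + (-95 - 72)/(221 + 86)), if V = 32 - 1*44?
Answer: 26821058/307 ≈ 87365.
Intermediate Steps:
V = -12 (V = 32 - 44 = -12)
((V - (-16 - 1*(-117))) - 126)*(-365 + (-95 - 72)/(221 + 86)) = ((-12 - (-16 - 1*(-117))) - 126)*(-365 + (-95 - 72)/(221 + 86)) = ((-12 - (-16 + 117)) - 126)*(-365 - 167/307) = ((-12 - 1*101) - 126)*(-365 - 167*1/307) = ((-12 - 101) - 126)*(-365 - 167/307) = (-113 - 126)*(-112222/307) = -239*(-112222/307) = 26821058/307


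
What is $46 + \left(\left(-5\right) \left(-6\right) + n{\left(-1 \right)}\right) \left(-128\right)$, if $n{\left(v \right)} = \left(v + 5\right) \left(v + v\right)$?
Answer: $-2770$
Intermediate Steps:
$n{\left(v \right)} = 2 v \left(5 + v\right)$ ($n{\left(v \right)} = \left(5 + v\right) 2 v = 2 v \left(5 + v\right)$)
$46 + \left(\left(-5\right) \left(-6\right) + n{\left(-1 \right)}\right) \left(-128\right) = 46 + \left(\left(-5\right) \left(-6\right) + 2 \left(-1\right) \left(5 - 1\right)\right) \left(-128\right) = 46 + \left(30 + 2 \left(-1\right) 4\right) \left(-128\right) = 46 + \left(30 - 8\right) \left(-128\right) = 46 + 22 \left(-128\right) = 46 - 2816 = -2770$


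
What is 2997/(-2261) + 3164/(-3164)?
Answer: -5258/2261 ≈ -2.3255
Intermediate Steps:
2997/(-2261) + 3164/(-3164) = 2997*(-1/2261) + 3164*(-1/3164) = -2997/2261 - 1 = -5258/2261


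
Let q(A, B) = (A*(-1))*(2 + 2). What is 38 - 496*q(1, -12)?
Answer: 2022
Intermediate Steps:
q(A, B) = -4*A (q(A, B) = -A*4 = -4*A)
38 - 496*q(1, -12) = 38 - (-1984) = 38 - 496*(-4) = 38 + 1984 = 2022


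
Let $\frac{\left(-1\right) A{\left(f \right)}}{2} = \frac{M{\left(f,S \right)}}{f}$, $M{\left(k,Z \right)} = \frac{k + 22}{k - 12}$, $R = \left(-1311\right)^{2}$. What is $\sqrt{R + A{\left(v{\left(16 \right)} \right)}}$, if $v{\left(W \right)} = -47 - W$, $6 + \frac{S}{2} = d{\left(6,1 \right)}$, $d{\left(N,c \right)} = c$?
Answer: $\frac{\sqrt{170540092947}}{315} \approx 1311.0$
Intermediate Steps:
$S = -10$ ($S = -12 + 2 \cdot 1 = -12 + 2 = -10$)
$R = 1718721$
$M{\left(k,Z \right)} = \frac{22 + k}{-12 + k}$
$A{\left(f \right)} = - \frac{2 \left(22 + f\right)}{f \left(-12 + f\right)}$ ($A{\left(f \right)} = - 2 \frac{\frac{1}{-12 + f} \left(22 + f\right)}{f} = - 2 \frac{22 + f}{f \left(-12 + f\right)} = - \frac{2 \left(22 + f\right)}{f \left(-12 + f\right)}$)
$\sqrt{R + A{\left(v{\left(16 \right)} \right)}} = \sqrt{1718721 + \frac{2 \left(-22 - \left(-47 - 16\right)\right)}{\left(-47 - 16\right) \left(-12 - 63\right)}} = \sqrt{1718721 + \frac{2 \left(-22 - -63\right)}{\left(-63\right) \left(-12 - 63\right)}} = \sqrt{1718721 + 2 \left(- \frac{1}{63}\right) \frac{1}{-75} \left(-22 + 63\right)} = \sqrt{1718721 + 2 \left(- \frac{1}{63}\right) \left(- \frac{1}{75}\right) 41} = \sqrt{1718721 + \frac{82}{4725}} = \sqrt{\frac{8120956807}{4725}} = \frac{\sqrt{170540092947}}{315}$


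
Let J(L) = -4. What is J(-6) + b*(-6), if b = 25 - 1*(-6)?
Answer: -190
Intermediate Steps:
b = 31 (b = 25 + 6 = 31)
J(-6) + b*(-6) = -4 + 31*(-6) = -4 - 186 = -190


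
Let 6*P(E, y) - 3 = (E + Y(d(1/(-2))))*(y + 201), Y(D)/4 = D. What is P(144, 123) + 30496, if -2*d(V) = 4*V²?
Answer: 76329/2 ≈ 38165.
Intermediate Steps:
d(V) = -2*V²
Y(D) = 4*D
P(E, y) = ½ + (-2 + E)*(201 + y)/6 (P(E, y) = ½ + ((E + 4*(-2*(1/(-2))²))*(y + 201))/6 = ½ + ((E + 4*(-2*(-½)²))*(201 + y))/6 = ½ + ((E + 4*(-2*¼))*(201 + y))/6 = ½ + ((E + 4*(-½))*(201 + y))/6 = ½ + ((E - 2)*(201 + y))/6 = ½ + ((-2 + E)*(201 + y))/6 = ½ + (-2 + E)*(201 + y)/6)
P(144, 123) + 30496 = (-133/2 - ⅓*123 + (67/2)*144 + (⅙)*144*123) + 30496 = (-133/2 - 41 + 4824 + 2952) + 30496 = 15337/2 + 30496 = 76329/2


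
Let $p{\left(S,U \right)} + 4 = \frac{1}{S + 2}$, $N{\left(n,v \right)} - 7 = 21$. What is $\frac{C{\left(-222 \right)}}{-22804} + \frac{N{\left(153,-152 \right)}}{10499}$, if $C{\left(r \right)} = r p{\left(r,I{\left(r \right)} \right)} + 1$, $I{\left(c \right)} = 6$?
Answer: $- \frac{957626279}{26336111560} \approx -0.036362$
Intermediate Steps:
$N{\left(n,v \right)} = 28$ ($N{\left(n,v \right)} = 7 + 21 = 28$)
$p{\left(S,U \right)} = -4 + \frac{1}{2 + S}$ ($p{\left(S,U \right)} = -4 + \frac{1}{S + 2} = -4 + \frac{1}{2 + S}$)
$C{\left(r \right)} = 1 + \frac{r \left(-7 - 4 r\right)}{2 + r}$ ($C{\left(r \right)} = r \frac{-7 - 4 r}{2 + r} + 1 = \frac{r \left(-7 - 4 r\right)}{2 + r} + 1 = 1 + \frac{r \left(-7 - 4 r\right)}{2 + r}$)
$\frac{C{\left(-222 \right)}}{-22804} + \frac{N{\left(153,-152 \right)}}{10499} = \frac{\frac{1}{2 - 222} \left(2 - 222 - - 222 \left(7 + 4 \left(-222\right)\right)\right)}{-22804} + \frac{28}{10499} = \frac{2 - 222 - - 222 \left(7 - 888\right)}{-220} \left(- \frac{1}{22804}\right) + 28 \cdot \frac{1}{10499} = - \frac{2 - 222 - \left(-222\right) \left(-881\right)}{220} \left(- \frac{1}{22804}\right) + \frac{28}{10499} = - \frac{2 - 222 - 195582}{220} \left(- \frac{1}{22804}\right) + \frac{28}{10499} = \left(- \frac{1}{220}\right) \left(-195802\right) \left(- \frac{1}{22804}\right) + \frac{28}{10499} = \frac{97901}{110} \left(- \frac{1}{22804}\right) + \frac{28}{10499} = - \frac{97901}{2508440} + \frac{28}{10499} = - \frac{957626279}{26336111560}$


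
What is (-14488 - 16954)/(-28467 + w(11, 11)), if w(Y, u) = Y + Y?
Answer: 31442/28445 ≈ 1.1054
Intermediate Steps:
w(Y, u) = 2*Y
(-14488 - 16954)/(-28467 + w(11, 11)) = (-14488 - 16954)/(-28467 + 2*11) = -31442/(-28467 + 22) = -31442/(-28445) = -31442*(-1/28445) = 31442/28445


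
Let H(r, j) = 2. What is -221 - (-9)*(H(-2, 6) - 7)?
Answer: -266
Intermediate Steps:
-221 - (-9)*(H(-2, 6) - 7) = -221 - (-9)*(2 - 7) = -221 - (-9)*(-5) = -221 - 1*45 = -221 - 45 = -266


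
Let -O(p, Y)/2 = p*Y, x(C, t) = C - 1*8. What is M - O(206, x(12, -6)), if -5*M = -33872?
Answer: 42112/5 ≈ 8422.4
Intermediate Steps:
x(C, t) = -8 + C (x(C, t) = C - 8 = -8 + C)
M = 33872/5 (M = -1/5*(-33872) = 33872/5 ≈ 6774.4)
O(p, Y) = -2*Y*p (O(p, Y) = -2*p*Y = -2*Y*p)
M - O(206, x(12, -6)) = 33872/5 - (-2)*(-8 + 12)*206 = 33872/5 - (-2)*4*206 = 33872/5 - 1*(-1648) = 33872/5 + 1648 = 42112/5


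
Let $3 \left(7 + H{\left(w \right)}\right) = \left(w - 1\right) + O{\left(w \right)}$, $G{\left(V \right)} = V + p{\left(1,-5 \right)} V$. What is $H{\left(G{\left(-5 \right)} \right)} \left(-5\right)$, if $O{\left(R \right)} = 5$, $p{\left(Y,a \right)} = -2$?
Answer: $20$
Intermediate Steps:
$G{\left(V \right)} = - V$ ($G{\left(V \right)} = V - 2 V = - V$)
$H{\left(w \right)} = - \frac{17}{3} + \frac{w}{3}$ ($H{\left(w \right)} = -7 + \frac{\left(w - 1\right) + 5}{3} = -7 + \frac{\left(-1 + w\right) + 5}{3} = -7 + \frac{4 + w}{3} = -7 + \left(\frac{4}{3} + \frac{w}{3}\right) = - \frac{17}{3} + \frac{w}{3}$)
$H{\left(G{\left(-5 \right)} \right)} \left(-5\right) = \left(- \frac{17}{3} + \frac{\left(-1\right) \left(-5\right)}{3}\right) \left(-5\right) = \left(- \frac{17}{3} + \frac{1}{3} \cdot 5\right) \left(-5\right) = \left(- \frac{17}{3} + \frac{5}{3}\right) \left(-5\right) = \left(-4\right) \left(-5\right) = 20$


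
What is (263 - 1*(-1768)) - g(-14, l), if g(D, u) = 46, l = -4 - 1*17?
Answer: 1985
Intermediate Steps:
l = -21 (l = -4 - 17 = -21)
(263 - 1*(-1768)) - g(-14, l) = (263 - 1*(-1768)) - 1*46 = (263 + 1768) - 46 = 2031 - 46 = 1985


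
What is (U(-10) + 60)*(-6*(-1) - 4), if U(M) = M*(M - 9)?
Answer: 500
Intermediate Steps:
U(M) = M*(-9 + M)
(U(-10) + 60)*(-6*(-1) - 4) = (-10*(-9 - 10) + 60)*(-6*(-1) - 4) = (-10*(-19) + 60)*(6 - 4) = (190 + 60)*2 = 250*2 = 500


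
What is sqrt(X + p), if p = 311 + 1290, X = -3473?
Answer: 12*I*sqrt(13) ≈ 43.267*I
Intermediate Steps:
p = 1601
sqrt(X + p) = sqrt(-3473 + 1601) = sqrt(-1872) = 12*I*sqrt(13)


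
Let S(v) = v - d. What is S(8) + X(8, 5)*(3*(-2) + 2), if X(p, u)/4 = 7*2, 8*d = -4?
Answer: -431/2 ≈ -215.50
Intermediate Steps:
d = -½ (d = (⅛)*(-4) = -½ ≈ -0.50000)
S(v) = ½ + v (S(v) = v - 1*(-½) = v + ½ = ½ + v)
X(p, u) = 56 (X(p, u) = 4*(7*2) = 4*14 = 56)
S(8) + X(8, 5)*(3*(-2) + 2) = (½ + 8) + 56*(3*(-2) + 2) = 17/2 + 56*(-6 + 2) = 17/2 + 56*(-4) = 17/2 - 224 = -431/2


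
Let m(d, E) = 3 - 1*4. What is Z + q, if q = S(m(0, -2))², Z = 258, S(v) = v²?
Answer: 259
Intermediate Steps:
m(d, E) = -1 (m(d, E) = 3 - 4 = -1)
q = 1 (q = ((-1)²)² = 1² = 1)
Z + q = 258 + 1 = 259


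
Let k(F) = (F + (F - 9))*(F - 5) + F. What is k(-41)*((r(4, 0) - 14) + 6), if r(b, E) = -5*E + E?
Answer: -33160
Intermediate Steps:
r(b, E) = -4*E
k(F) = F + (-9 + 2*F)*(-5 + F) (k(F) = (F + (-9 + F))*(-5 + F) + F = (-9 + 2*F)*(-5 + F) + F = F + (-9 + 2*F)*(-5 + F))
k(-41)*((r(4, 0) - 14) + 6) = (45 - 18*(-41) + 2*(-41)²)*((-4*0 - 14) + 6) = (45 + 738 + 2*1681)*((0 - 14) + 6) = (45 + 738 + 3362)*(-14 + 6) = 4145*(-8) = -33160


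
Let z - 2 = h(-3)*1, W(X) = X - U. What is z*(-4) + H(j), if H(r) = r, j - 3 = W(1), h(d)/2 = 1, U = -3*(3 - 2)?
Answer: -9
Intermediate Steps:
U = -3 (U = -3*1 = -3)
h(d) = 2 (h(d) = 2*1 = 2)
W(X) = 3 + X (W(X) = X - 1*(-3) = X + 3 = 3 + X)
j = 7 (j = 3 + (3 + 1) = 3 + 4 = 7)
z = 4 (z = 2 + 2*1 = 2 + 2 = 4)
z*(-4) + H(j) = 4*(-4) + 7 = -16 + 7 = -9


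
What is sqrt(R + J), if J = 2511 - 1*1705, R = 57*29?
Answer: sqrt(2459) ≈ 49.588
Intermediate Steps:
R = 1653
J = 806 (J = 2511 - 1705 = 806)
sqrt(R + J) = sqrt(1653 + 806) = sqrt(2459)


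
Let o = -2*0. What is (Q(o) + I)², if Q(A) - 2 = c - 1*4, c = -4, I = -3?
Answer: 81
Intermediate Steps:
o = 0
Q(A) = -6 (Q(A) = 2 + (-4 - 1*4) = 2 + (-4 - 4) = 2 - 8 = -6)
(Q(o) + I)² = (-6 - 3)² = (-9)² = 81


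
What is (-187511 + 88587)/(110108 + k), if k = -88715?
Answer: -98924/21393 ≈ -4.6241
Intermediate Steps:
(-187511 + 88587)/(110108 + k) = (-187511 + 88587)/(110108 - 88715) = -98924/21393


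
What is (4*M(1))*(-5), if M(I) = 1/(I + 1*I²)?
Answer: -10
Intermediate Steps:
M(I) = 1/(I + I²)
(4*M(1))*(-5) = (4*(1/(1*(1 + 1))))*(-5) = (4*(1/2))*(-5) = (4*(1*(½)))*(-5) = (4*(½))*(-5) = 2*(-5) = -10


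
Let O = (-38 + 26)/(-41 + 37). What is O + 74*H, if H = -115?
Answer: -8507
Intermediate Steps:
O = 3 (O = -12/(-4) = -12*(-¼) = 3)
O + 74*H = 3 + 74*(-115) = 3 - 8510 = -8507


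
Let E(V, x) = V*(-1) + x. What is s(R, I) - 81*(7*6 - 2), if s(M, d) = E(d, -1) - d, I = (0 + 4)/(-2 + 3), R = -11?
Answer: -3249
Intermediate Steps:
E(V, x) = x - V (E(V, x) = -V + x = x - V)
I = 4 (I = 4/1 = 4*1 = 4)
s(M, d) = -1 - 2*d (s(M, d) = (-1 - d) - d = -1 - 2*d)
s(R, I) - 81*(7*6 - 2) = (-1 - 2*4) - 81*(7*6 - 2) = (-1 - 8) - 81*(42 - 2) = -9 - 81*40 = -9 - 3240 = -3249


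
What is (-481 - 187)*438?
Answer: -292584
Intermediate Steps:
(-481 - 187)*438 = -668*438 = -292584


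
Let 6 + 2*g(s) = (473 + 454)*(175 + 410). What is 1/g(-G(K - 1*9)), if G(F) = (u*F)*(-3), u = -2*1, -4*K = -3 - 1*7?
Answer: 2/542289 ≈ 3.6881e-6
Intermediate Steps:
K = 5/2 (K = -(-3 - 1*7)/4 = -(-3 - 7)/4 = -¼*(-10) = 5/2 ≈ 2.5000)
u = -2
G(F) = 6*F (G(F) = -2*F*(-3) = 6*F)
g(s) = 542289/2 (g(s) = -3 + ((473 + 454)*(175 + 410))/2 = -3 + (927*585)/2 = -3 + (½)*542295 = -3 + 542295/2 = 542289/2)
1/g(-G(K - 1*9)) = 1/(542289/2) = 2/542289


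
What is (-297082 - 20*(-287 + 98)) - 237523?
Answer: -530825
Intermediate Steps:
(-297082 - 20*(-287 + 98)) - 237523 = (-297082 - 20*(-189)) - 237523 = (-297082 + 3780) - 237523 = -293302 - 237523 = -530825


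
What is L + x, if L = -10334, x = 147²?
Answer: 11275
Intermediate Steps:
x = 21609
L + x = -10334 + 21609 = 11275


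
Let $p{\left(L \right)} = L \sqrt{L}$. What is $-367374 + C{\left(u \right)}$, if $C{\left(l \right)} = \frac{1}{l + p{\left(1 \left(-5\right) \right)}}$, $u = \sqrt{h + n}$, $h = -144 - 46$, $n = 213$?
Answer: $-367374 + \frac{1}{\sqrt{23} - 5 i \sqrt{5}} \approx -3.6737 \cdot 10^{5} + 0.075543 i$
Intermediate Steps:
$p{\left(L \right)} = L^{\frac{3}{2}}$
$h = -190$
$u = \sqrt{23}$ ($u = \sqrt{-190 + 213} = \sqrt{23} \approx 4.7958$)
$C{\left(l \right)} = \frac{1}{l - 5 i \sqrt{5}}$ ($C{\left(l \right)} = \frac{1}{l + \left(1 \left(-5\right)\right)^{\frac{3}{2}}} = \frac{1}{l + \left(-5\right)^{\frac{3}{2}}} = \frac{1}{l - 5 i \sqrt{5}}$)
$-367374 + C{\left(u \right)} = -367374 + \frac{1}{\sqrt{23} - 5 i \sqrt{5}}$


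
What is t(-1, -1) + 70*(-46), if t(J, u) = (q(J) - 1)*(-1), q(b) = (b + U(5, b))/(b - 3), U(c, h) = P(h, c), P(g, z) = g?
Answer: -6439/2 ≈ -3219.5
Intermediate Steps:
U(c, h) = h
q(b) = 2*b/(-3 + b) (q(b) = (b + b)/(b - 3) = (2*b)/(-3 + b) = 2*b/(-3 + b))
t(J, u) = 1 - 2*J/(-3 + J) (t(J, u) = (2*J/(-3 + J) - 1)*(-1) = (-1 + 2*J/(-3 + J))*(-1) = 1 - 2*J/(-3 + J))
t(-1, -1) + 70*(-46) = (-3 - 1*(-1))/(-3 - 1) + 70*(-46) = (-3 + 1)/(-4) - 3220 = -¼*(-2) - 3220 = ½ - 3220 = -6439/2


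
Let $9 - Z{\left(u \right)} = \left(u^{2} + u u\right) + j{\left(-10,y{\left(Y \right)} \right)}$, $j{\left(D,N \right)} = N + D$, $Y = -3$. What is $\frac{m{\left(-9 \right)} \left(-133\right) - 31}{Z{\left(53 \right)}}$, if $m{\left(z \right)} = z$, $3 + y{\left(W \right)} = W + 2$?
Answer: $- \frac{1166}{5595} \approx -0.2084$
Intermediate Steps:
$y{\left(W \right)} = -1 + W$ ($y{\left(W \right)} = -3 + \left(W + 2\right) = -3 + \left(2 + W\right) = -1 + W$)
$j{\left(D,N \right)} = D + N$
$Z{\left(u \right)} = 23 - 2 u^{2}$ ($Z{\left(u \right)} = 9 - \left(\left(u^{2} + u u\right) - 14\right) = 9 - \left(\left(u^{2} + u^{2}\right) - 14\right) = 9 - \left(2 u^{2} - 14\right) = 9 - \left(-14 + 2 u^{2}\right) = 23 - 2 u^{2}$)
$\frac{m{\left(-9 \right)} \left(-133\right) - 31}{Z{\left(53 \right)}} = \frac{\left(-9\right) \left(-133\right) - 31}{23 - 2 \cdot 53^{2}} = \frac{1197 - 31}{23 - 5618} = \frac{1166}{23 - 5618} = \frac{1166}{-5595} = 1166 \left(- \frac{1}{5595}\right) = - \frac{1166}{5595}$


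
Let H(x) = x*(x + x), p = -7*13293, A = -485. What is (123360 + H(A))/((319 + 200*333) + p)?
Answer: -296905/13066 ≈ -22.723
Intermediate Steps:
p = -93051
H(x) = 2*x**2 (H(x) = x*(2*x) = 2*x**2)
(123360 + H(A))/((319 + 200*333) + p) = (123360 + 2*(-485)**2)/((319 + 200*333) - 93051) = (123360 + 2*235225)/((319 + 66600) - 93051) = (123360 + 470450)/(66919 - 93051) = 593810/(-26132) = 593810*(-1/26132) = -296905/13066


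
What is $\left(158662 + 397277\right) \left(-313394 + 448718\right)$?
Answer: $75231889236$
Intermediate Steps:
$\left(158662 + 397277\right) \left(-313394 + 448718\right) = 555939 \cdot 135324 = 75231889236$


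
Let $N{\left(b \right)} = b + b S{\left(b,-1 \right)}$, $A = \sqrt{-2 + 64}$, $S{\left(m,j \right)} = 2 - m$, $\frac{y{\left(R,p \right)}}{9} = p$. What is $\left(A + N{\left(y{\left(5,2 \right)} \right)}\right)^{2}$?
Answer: $\left(270 - \sqrt{62}\right)^{2} \approx 68710.0$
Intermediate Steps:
$y{\left(R,p \right)} = 9 p$
$A = \sqrt{62} \approx 7.874$
$N{\left(b \right)} = b + b \left(2 - b\right)$
$\left(A + N{\left(y{\left(5,2 \right)} \right)}\right)^{2} = \left(\sqrt{62} + 9 \cdot 2 \left(3 - 9 \cdot 2\right)\right)^{2} = \left(\sqrt{62} + 18 \left(3 - 18\right)\right)^{2} = \left(\sqrt{62} + 18 \left(-15\right)\right)^{2} = \left(\sqrt{62} - 270\right)^{2} = \left(-270 + \sqrt{62}\right)^{2}$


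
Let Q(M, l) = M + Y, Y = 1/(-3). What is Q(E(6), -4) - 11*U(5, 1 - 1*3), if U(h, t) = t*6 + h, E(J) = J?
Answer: 248/3 ≈ 82.667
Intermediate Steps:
Y = -1/3 ≈ -0.33333
U(h, t) = h + 6*t (U(h, t) = 6*t + h = h + 6*t)
Q(M, l) = -1/3 + M (Q(M, l) = M - 1/3 = -1/3 + M)
Q(E(6), -4) - 11*U(5, 1 - 1*3) = (-1/3 + 6) - 11*(5 + 6*(1 - 1*3)) = 17/3 - 11*(5 + 6*(1 - 3)) = 17/3 - 11*(5 + 6*(-2)) = 17/3 - 11*(5 - 12) = 17/3 - 11*(-7) = 17/3 + 77 = 248/3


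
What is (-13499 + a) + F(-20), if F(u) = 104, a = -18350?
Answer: -31745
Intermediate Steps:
(-13499 + a) + F(-20) = (-13499 - 18350) + 104 = -31849 + 104 = -31745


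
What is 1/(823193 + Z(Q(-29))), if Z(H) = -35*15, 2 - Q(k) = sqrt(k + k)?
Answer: 1/822668 ≈ 1.2156e-6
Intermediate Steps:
Q(k) = 2 - sqrt(2)*sqrt(k) (Q(k) = 2 - sqrt(k + k) = 2 - sqrt(2*k) = 2 - sqrt(2)*sqrt(k))
Z(H) = -525
1/(823193 + Z(Q(-29))) = 1/(823193 - 525) = 1/822668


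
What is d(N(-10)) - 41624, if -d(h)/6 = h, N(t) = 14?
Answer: -41708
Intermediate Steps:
d(h) = -6*h
d(N(-10)) - 41624 = -6*14 - 41624 = -84 - 41624 = -41708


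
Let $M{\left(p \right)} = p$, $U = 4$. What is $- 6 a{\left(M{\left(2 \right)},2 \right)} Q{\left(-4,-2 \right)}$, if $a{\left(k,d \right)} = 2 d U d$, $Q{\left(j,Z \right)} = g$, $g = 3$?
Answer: $-576$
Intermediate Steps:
$Q{\left(j,Z \right)} = 3$
$a{\left(k,d \right)} = 8 d^{2}$ ($a{\left(k,d \right)} = 2 d 4 d = 8 d d = 8 d^{2}$)
$- 6 a{\left(M{\left(2 \right)},2 \right)} Q{\left(-4,-2 \right)} = - 6 \cdot 8 \cdot 2^{2} \cdot 3 = - 6 \cdot 8 \cdot 4 \cdot 3 = \left(-6\right) 32 \cdot 3 = \left(-192\right) 3 = -576$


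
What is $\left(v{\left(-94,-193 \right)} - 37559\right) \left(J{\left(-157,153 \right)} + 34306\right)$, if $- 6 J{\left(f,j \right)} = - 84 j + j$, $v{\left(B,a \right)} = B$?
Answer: $- \frac{2742832785}{2} \approx -1.3714 \cdot 10^{9}$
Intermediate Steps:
$J{\left(f,j \right)} = \frac{83 j}{6}$ ($J{\left(f,j \right)} = - \frac{- 84 j + j}{6} = - \frac{\left(-83\right) j}{6} = \frac{83 j}{6}$)
$\left(v{\left(-94,-193 \right)} - 37559\right) \left(J{\left(-157,153 \right)} + 34306\right) = \left(-94 - 37559\right) \left(\frac{83}{6} \cdot 153 + 34306\right) = - 37653 \left(\frac{4233}{2} + 34306\right) = \left(-37653\right) \frac{72845}{2} = - \frac{2742832785}{2}$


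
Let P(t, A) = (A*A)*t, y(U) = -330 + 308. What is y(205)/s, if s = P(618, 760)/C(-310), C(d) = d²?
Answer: -10571/1784784 ≈ -0.0059228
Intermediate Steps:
y(U) = -22
P(t, A) = t*A² (P(t, A) = A²*t = t*A²)
s = 3569568/961 (s = (618*760²)/((-310)²) = (618*577600)/96100 = 356956800*(1/96100) = 3569568/961 ≈ 3714.4)
y(205)/s = -22/3569568/961 = -22*961/3569568 = -10571/1784784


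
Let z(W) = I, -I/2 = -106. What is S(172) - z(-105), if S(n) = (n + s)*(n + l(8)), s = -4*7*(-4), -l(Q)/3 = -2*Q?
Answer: 62268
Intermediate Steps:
I = 212 (I = -2*(-106) = 212)
z(W) = 212
l(Q) = 6*Q (l(Q) = -(-6)*Q = 6*Q)
s = 112 (s = -28*(-4) = 112)
S(n) = (48 + n)*(112 + n) (S(n) = (n + 112)*(n + 6*8) = (112 + n)*(n + 48) = (112 + n)*(48 + n) = (48 + n)*(112 + n))
S(172) - z(-105) = (5376 + 172² + 160*172) - 1*212 = (5376 + 29584 + 27520) - 212 = 62480 - 212 = 62268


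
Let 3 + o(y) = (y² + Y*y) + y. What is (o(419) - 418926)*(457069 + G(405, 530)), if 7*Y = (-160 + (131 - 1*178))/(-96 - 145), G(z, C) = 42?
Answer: -187309565383530/1687 ≈ -1.1103e+11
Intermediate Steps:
Y = 207/1687 (Y = ((-160 + (131 - 1*178))/(-96 - 145))/7 = ((-160 + (131 - 178))/(-241))/7 = ((-160 - 47)*(-1/241))/7 = (-207*(-1/241))/7 = (⅐)*(207/241) = 207/1687 ≈ 0.12270)
o(y) = -3 + y² + 1894*y/1687 (o(y) = -3 + ((y² + 207*y/1687) + y) = -3 + (y² + 1894*y/1687) = -3 + y² + 1894*y/1687)
(o(419) - 418926)*(457069 + G(405, 530)) = ((-3 + 419² + (1894/1687)*419) - 418926)*(457069 + 42) = ((-3 + 175561 + 793586/1687) - 418926)*457111 = (296959932/1687 - 418926)*457111 = -409768230/1687*457111 = -187309565383530/1687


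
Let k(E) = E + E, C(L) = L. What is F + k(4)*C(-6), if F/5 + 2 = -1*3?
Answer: -73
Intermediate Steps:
F = -25 (F = -10 + 5*(-1*3) = -10 + 5*(-3) = -10 - 15 = -25)
k(E) = 2*E
F + k(4)*C(-6) = -25 + (2*4)*(-6) = -25 + 8*(-6) = -25 - 48 = -73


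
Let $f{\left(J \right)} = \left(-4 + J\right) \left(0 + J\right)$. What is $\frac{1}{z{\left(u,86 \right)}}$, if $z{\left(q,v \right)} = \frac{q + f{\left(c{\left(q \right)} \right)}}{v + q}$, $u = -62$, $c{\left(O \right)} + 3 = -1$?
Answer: $- \frac{4}{5} \approx -0.8$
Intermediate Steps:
$c{\left(O \right)} = -4$ ($c{\left(O \right)} = -3 - 1 = -4$)
$f{\left(J \right)} = J \left(-4 + J\right)$ ($f{\left(J \right)} = \left(-4 + J\right) J = J \left(-4 + J\right)$)
$z{\left(q,v \right)} = \frac{32 + q}{q + v}$ ($z{\left(q,v \right)} = \frac{q - 4 \left(-4 - 4\right)}{v + q} = \frac{q - -32}{q + v} = \frac{q + 32}{q + v} = \frac{32 + q}{q + v}$)
$\frac{1}{z{\left(u,86 \right)}} = \frac{1}{\frac{1}{-62 + 86} \left(32 - 62\right)} = \frac{1}{\frac{1}{24} \left(-30\right)} = \frac{1}{- \frac{5}{4}} = - \frac{4}{5}$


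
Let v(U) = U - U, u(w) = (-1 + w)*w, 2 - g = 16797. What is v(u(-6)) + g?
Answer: -16795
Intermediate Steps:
g = -16795 (g = 2 - 1*16797 = 2 - 16797 = -16795)
u(w) = w*(-1 + w)
v(U) = 0
v(u(-6)) + g = 0 - 16795 = -16795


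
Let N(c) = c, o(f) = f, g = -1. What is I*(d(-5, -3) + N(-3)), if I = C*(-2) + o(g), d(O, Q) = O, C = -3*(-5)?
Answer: 248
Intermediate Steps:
C = 15
I = -31 (I = 15*(-2) - 1 = -30 - 1 = -31)
I*(d(-5, -3) + N(-3)) = -31*(-5 - 3) = -31*(-8) = 248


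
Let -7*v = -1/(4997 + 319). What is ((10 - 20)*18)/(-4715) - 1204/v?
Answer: -42249462828/943 ≈ -4.4803e+7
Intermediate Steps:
v = 1/37212 (v = -(-1)/(7*(4997 + 319)) = -(-1)/(7*5316) = -1/7*(-1/5316) = 1/37212 ≈ 2.6873e-5)
((10 - 20)*18)/(-4715) - 1204/v = ((10 - 20)*18)/(-4715) - 1204/1/37212 = -10*18*(-1/4715) - 1204*37212 = -180*(-1/4715) - 44803248 = 36/943 - 44803248 = -42249462828/943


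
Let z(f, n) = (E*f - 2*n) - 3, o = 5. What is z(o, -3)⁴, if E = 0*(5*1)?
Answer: 81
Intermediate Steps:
E = 0 (E = 0*5 = 0)
z(f, n) = -3 - 2*n (z(f, n) = (0*f - 2*n) - 3 = (0 - 2*n) - 3 = -2*n - 3 = -3 - 2*n)
z(o, -3)⁴ = (-3 - 2*(-3))⁴ = (-3 + 6)⁴ = 3⁴ = 81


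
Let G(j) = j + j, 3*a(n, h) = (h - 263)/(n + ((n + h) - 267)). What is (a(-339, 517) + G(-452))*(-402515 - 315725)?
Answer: 208467364400/321 ≈ 6.4943e+8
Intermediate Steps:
a(n, h) = (-263 + h)/(3*(-267 + h + 2*n)) (a(n, h) = ((h - 263)/(n + ((n + h) - 267)))/3 = ((-263 + h)/(n + ((h + n) - 267)))/3 = ((-263 + h)/(n + (-267 + h + n)))/3 = ((-263 + h)/(-267 + h + 2*n))/3 = (-263 + h)/(3*(-267 + h + 2*n)))
G(j) = 2*j
(a(-339, 517) + G(-452))*(-402515 - 315725) = ((-263 + 517)/(3*(-267 + 517 + 2*(-339))) + 2*(-452))*(-402515 - 315725) = ((⅓)*254/(-267 + 517 - 678) - 904)*(-718240) = ((⅓)*254/(-428) - 904)*(-718240) = ((⅓)*(-1/428)*254 - 904)*(-718240) = (-127/642 - 904)*(-718240) = -580495/642*(-718240) = 208467364400/321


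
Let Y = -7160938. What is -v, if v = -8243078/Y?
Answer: -4121539/3580469 ≈ -1.1511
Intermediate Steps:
v = 4121539/3580469 (v = -8243078/(-7160938) = -8243078*(-1/7160938) = 4121539/3580469 ≈ 1.1511)
-v = -1*4121539/3580469 = -4121539/3580469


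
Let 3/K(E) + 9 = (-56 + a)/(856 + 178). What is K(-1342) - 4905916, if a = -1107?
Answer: -51360037706/10469 ≈ -4.9059e+6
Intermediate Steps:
K(E) = -3102/10469 (K(E) = 3/(-9 + (-56 - 1107)/(856 + 178)) = 3/(-9 - 1163/1034) = 3/(-10469/1034) = 3*(-1034/10469) = -3102/10469)
K(-1342) - 4905916 = -3102/10469 - 4905916 = -51360037706/10469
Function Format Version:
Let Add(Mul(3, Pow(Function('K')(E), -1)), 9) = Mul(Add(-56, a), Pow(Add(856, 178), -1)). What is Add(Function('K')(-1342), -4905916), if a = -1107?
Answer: Rational(-51360037706, 10469) ≈ -4.9059e+6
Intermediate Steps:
Function('K')(E) = Rational(-3102, 10469) (Function('K')(E) = Mul(3, Pow(Add(-9, Mul(Add(-56, -1107), Pow(Add(856, 178), -1))), -1)) = Mul(3, Pow(Add(-9, Mul(-1163, Pow(1034, -1))), -1)) = Mul(3, Pow(Add(-9, Mul(-1163, Rational(1, 1034))), -1)) = Mul(3, Pow(Add(-9, Rational(-1163, 1034)), -1)) = Mul(3, Pow(Rational(-10469, 1034), -1)) = Mul(3, Rational(-1034, 10469)) = Rational(-3102, 10469))
Add(Function('K')(-1342), -4905916) = Add(Rational(-3102, 10469), -4905916) = Rational(-51360037706, 10469)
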